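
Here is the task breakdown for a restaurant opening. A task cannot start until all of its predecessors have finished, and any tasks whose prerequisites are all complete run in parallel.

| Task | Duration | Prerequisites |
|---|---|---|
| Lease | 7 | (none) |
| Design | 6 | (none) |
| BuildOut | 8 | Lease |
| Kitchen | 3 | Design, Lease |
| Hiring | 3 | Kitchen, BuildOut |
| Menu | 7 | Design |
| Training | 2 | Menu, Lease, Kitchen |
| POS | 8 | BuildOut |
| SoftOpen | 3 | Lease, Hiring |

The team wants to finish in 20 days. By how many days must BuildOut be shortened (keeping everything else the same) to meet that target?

Current finish: 23 days; target: 20.
BuildOut is on every critical path, so each day cut from BuildOut cuts the finish by one (this holds down to a finish of 16).
Need 23 − 20 = 3 days off BuildOut → BuildOut becomes 5 days, finish becomes 20.

3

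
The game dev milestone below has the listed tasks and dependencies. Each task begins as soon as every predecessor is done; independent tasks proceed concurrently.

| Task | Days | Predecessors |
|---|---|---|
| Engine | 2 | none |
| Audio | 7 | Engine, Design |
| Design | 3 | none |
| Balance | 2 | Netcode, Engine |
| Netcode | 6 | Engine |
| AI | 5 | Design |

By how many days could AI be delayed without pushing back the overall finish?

2

Design→Audio = 3+7 = 10 sets the makespan at 10 days.
Longest path through AI: 8 days (earliest finish 8, latest finish 10).
Float = 10 − 8 = 2.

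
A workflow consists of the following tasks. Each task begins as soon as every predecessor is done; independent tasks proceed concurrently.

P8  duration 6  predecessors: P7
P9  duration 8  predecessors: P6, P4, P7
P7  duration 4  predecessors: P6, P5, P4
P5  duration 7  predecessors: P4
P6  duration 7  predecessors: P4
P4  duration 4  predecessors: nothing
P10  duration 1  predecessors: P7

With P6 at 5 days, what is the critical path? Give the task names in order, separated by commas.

P4, P5, P7, P9

As given, the longest chain is P4→P6→P7→P9 = 4+7+4+8 = 23, so the finish is 23 days.
Since P6 is critical, the -2 change carries straight to that chain (now 21 days).
Now P4→P5→P7→P9 = 4+7+4+8 = 23 is longest, so the finish becomes 23 days.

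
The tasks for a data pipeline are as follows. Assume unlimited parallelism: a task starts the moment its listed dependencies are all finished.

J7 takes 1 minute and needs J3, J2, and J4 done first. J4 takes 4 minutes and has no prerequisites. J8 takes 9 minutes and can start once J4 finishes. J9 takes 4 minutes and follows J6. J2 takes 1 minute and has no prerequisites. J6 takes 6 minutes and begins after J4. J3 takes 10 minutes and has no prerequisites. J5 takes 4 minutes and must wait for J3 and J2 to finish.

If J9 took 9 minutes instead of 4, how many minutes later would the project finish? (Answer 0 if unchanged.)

5

Critical path before the change: J4→J6→J9 = 4+6+4 = 14 giving 14 minutes.
Since J9 is critical, the +5 change carries straight to that chain (now 19 minutes).
That remains the longest chain; total 19 minutes.
Change in finish: 19 − 14 = +5 minutes.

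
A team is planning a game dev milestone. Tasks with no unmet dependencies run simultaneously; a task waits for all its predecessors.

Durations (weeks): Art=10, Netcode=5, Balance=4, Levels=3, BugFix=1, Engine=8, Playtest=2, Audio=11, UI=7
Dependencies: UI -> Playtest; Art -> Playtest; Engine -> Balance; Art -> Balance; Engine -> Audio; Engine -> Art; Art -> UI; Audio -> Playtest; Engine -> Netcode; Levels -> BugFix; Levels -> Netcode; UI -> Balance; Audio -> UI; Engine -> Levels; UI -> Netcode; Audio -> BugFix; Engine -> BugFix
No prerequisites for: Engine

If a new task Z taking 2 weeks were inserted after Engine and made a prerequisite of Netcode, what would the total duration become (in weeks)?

31

Originally the schedule takes 31 weeks.
With Z inserted, Netcode now waits for max(Engine, UI, Levels, Z).
New critical path: Engine→Audio→UI→Netcode = 8+11+7+5 = 31 ⇒ 31 weeks.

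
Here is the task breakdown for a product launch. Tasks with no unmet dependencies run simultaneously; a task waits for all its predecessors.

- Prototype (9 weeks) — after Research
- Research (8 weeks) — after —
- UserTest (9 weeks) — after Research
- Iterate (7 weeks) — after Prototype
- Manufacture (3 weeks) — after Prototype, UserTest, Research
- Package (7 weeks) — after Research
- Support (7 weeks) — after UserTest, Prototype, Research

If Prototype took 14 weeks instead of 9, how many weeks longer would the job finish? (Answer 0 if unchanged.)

The binding path is Research→Prototype→Iterate = 8+9+7 = 24; finish at 24 weeks.
Prototype is on the critical path; changing it to 14 makes that path 29 weeks.
The critical path is still Research→Prototype→Iterate; finish is now 29 weeks.
Change in finish: 29 − 24 = +5 weeks.

5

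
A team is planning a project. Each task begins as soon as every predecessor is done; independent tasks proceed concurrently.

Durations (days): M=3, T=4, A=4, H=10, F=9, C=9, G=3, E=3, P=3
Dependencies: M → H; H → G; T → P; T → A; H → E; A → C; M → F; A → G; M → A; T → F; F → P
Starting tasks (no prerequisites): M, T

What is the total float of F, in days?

1

T→A→C = 4+4+9 = 17 sets the makespan at 17 days.
The longest chain containing F totals 16 days.
Float = 17 − 16 = 1.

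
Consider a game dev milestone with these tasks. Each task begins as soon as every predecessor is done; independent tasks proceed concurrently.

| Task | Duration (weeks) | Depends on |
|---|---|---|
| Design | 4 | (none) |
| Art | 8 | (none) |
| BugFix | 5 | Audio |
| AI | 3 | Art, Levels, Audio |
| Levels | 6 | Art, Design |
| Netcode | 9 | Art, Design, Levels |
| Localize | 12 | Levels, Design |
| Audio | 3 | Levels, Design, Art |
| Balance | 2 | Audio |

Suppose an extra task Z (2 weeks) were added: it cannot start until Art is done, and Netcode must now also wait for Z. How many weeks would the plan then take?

26

Originally the plan takes 26 weeks.
With Z inserted, Netcode now waits for max(Art, Design, Levels, Z).
New critical path: Art→Levels→Localize = 8+6+12 = 26 ⇒ 26 weeks.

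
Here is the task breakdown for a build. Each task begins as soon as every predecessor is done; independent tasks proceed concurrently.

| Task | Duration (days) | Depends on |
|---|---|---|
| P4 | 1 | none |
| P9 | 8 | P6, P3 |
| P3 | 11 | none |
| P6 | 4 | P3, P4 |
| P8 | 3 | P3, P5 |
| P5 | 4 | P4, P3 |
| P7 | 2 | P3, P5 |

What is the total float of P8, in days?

5

P3→P6→P9 = 11+4+8 = 23 sets the makespan at 23 days.
P8 finishes as early as 18 and must finish by 23.
Float = 23 − 18 = 5.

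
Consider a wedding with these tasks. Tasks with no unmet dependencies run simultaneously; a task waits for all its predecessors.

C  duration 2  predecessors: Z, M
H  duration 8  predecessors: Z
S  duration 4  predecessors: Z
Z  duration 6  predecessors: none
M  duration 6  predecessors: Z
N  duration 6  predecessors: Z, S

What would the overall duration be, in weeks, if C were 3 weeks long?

16

Critical path before the change: Z→S→N = 6+4+6 = 16 giving 16 weeks.
C has 2 weeks of float (longest path through it is 14).
That remains the longest chain; total 16 weeks.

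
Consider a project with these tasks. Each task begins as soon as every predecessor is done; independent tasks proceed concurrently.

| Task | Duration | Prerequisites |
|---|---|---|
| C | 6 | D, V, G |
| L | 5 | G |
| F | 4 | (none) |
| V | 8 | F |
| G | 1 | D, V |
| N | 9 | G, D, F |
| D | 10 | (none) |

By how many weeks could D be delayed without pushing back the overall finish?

2

The longest chain is F→V→G→N = 4+8+1+9 = 22; overall finish 22 weeks.
D finishes as early as 10 and must finish by 12.
Float = 22 − 20 = 2.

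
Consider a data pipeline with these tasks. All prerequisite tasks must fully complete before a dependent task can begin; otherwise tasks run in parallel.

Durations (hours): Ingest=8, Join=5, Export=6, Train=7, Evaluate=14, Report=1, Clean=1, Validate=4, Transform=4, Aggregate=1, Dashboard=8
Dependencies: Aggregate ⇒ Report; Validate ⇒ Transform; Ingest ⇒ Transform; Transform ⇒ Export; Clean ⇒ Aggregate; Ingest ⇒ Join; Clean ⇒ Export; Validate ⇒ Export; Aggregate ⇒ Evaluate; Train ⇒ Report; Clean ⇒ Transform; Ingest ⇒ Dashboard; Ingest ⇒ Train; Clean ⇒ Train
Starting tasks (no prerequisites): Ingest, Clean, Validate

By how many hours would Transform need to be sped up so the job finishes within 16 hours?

2

Current finish: 18 hours; target: 16.
Transform is on every critical path, so each hour cut from Transform cuts the finish by one (this holds down to a finish of 16).
Need 18 − 16 = 2 hours off Transform → Transform becomes 2 hours, finish becomes 16.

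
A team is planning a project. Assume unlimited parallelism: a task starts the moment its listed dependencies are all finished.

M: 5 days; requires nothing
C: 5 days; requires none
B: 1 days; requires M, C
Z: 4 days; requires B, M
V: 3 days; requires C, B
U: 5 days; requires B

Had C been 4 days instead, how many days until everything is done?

11

Actual critical path: C→B→U = 5+1+5 = 11 ⇒ 11 days.
C lies on that path, so at 4 days the path becomes 10 days.
New critical path: M→B→U = 5+1+5 = 11 ⇒ 11 days.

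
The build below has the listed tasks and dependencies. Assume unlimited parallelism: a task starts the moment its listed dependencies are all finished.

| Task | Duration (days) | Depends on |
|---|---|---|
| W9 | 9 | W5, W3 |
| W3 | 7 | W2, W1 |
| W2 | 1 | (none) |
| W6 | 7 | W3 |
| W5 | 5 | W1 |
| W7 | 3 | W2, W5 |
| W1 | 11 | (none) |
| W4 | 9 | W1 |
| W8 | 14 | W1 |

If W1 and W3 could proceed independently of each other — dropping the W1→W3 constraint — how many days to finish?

25

Before: longest chain W1→W3→W9 = 11+7+9 = 27, finish 27.
Without W1→W3, W3's earliest start moves from 11 to 1.
The longest chain is now W1→W5→W9 = 11+5+9 = 25, so the job takes 25 days.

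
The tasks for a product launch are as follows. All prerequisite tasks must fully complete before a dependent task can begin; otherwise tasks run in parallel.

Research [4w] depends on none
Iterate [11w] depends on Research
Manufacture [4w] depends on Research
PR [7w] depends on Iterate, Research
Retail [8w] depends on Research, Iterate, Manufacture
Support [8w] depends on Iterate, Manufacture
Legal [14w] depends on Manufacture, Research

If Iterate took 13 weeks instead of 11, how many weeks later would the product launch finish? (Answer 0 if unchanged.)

2

As given, the longest chain is Research→Iterate→Retail = 4+11+8 = 23, so the finish is 23 weeks.
Iterate lies on that path, so at 13 weeks the path becomes 25 weeks.
No other chain overtakes it, so the finish is 25 weeks.
Change in finish: 25 − 23 = +2 weeks.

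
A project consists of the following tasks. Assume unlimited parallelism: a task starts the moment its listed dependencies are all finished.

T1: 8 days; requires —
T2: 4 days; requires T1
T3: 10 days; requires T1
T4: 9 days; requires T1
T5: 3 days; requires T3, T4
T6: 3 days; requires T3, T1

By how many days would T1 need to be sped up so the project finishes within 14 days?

Current finish: 21 days; target: 14.
T1 is on every critical path, so each day cut from T1 cuts the finish by one (this holds down to a finish of 14).
Need 21 − 14 = 7 days off T1 → T1 becomes 1 day, finish becomes 14.

7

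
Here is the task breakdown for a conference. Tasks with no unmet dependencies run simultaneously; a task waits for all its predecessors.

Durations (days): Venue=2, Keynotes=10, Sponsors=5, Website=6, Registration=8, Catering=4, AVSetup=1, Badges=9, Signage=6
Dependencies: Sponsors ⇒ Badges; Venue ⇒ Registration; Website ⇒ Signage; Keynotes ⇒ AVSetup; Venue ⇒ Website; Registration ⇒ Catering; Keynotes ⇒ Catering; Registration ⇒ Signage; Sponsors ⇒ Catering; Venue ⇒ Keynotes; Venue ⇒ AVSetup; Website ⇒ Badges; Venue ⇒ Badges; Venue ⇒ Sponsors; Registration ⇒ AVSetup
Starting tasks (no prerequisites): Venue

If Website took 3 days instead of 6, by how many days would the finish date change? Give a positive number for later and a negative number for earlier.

The binding path is Venue→Website→Badges = 2+6+9 = 17; finish at 17 days.
Website is on the critical path; changing it to 3 makes that path 14 days.
Now Venue→Keynotes→Catering = 2+10+4 = 16 is longest, so the finish becomes 16 days.
Change in finish: 16 − 17 = -1 days.

-1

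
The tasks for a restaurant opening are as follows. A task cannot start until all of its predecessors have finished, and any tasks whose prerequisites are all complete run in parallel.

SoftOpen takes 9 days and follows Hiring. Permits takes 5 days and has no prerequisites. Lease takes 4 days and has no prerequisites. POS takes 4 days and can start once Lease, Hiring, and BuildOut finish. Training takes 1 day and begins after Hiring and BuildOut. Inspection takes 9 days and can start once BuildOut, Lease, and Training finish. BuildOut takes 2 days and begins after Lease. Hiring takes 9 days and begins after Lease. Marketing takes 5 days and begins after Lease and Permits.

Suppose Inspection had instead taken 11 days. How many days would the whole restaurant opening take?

25

Actual critical path: Lease→Hiring→Training→Inspection = 4+9+1+9 = 23 ⇒ 23 days.
Inspection lies on that path, so at 11 days the path becomes 25 days.
The critical path is still Lease→Hiring→Training→Inspection; finish is now 25 days.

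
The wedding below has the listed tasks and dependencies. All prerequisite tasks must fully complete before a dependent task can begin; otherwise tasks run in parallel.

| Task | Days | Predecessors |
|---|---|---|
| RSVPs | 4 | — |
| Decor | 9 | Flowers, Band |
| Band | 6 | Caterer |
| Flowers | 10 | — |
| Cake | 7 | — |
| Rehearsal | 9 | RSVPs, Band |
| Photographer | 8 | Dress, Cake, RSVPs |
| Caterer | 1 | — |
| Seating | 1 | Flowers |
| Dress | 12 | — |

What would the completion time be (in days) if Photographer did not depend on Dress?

19

Original critical path: Dress→Photographer = 12+8 = 20 ⇒ 20 days.
Without Dress→Photographer, Photographer's earliest start moves from 12 to 7.
New critical path: Flowers→Decor = 10+9 = 19 ⇒ 19 days.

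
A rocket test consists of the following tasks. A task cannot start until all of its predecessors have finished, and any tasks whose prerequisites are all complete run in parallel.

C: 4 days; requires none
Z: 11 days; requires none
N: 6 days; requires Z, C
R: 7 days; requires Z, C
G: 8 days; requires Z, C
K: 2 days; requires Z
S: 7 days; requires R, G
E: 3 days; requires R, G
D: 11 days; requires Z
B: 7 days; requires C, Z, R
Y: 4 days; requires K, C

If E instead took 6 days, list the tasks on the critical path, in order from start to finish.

The binding path is Z→G→S = 11+8+7 = 26; finish at 26 days.
E is off the critical path — its longest chain is 22 days, giving 4 of slack.
That remains the longest chain; total 26 days.

Z, G, S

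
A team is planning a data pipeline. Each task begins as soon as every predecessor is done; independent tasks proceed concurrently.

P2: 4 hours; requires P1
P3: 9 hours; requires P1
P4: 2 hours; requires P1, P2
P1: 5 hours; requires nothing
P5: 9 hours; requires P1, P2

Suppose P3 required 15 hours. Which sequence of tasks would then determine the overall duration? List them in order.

P1, P3

Critical path before the change: P1→P2→P5 = 5+4+9 = 18 giving 18 hours.
P3 has 4 hours of float (longest path through it is 14).
New critical path: P1→P3 = 5+15 = 20 ⇒ 20 hours.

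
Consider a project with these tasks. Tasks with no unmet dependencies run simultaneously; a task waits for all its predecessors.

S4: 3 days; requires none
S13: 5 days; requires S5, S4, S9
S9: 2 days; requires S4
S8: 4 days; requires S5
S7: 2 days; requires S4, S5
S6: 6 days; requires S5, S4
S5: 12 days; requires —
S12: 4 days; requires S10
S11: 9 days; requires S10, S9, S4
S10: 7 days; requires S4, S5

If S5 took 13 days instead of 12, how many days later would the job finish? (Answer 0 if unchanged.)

Actual critical path: S5→S10→S11 = 12+7+9 = 28 ⇒ 28 days.
S5 is on the critical path; changing it to 13 makes that path 29 days.
The critical path is still S5→S10→S11; finish is now 29 days.
Change in finish: 29 − 28 = +1 days.

1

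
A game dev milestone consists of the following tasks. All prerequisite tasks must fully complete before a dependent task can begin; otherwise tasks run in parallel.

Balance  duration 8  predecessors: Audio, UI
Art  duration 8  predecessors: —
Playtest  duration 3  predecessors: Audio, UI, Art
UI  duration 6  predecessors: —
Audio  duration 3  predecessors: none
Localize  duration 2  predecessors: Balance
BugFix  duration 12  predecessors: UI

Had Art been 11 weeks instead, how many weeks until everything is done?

18

As given, the longest chain is UI→BugFix = 6+12 = 18, so the finish is 18 weeks.
Art has 7 weeks of float (longest path through it is 11).
That remains the longest chain; total 18 weeks.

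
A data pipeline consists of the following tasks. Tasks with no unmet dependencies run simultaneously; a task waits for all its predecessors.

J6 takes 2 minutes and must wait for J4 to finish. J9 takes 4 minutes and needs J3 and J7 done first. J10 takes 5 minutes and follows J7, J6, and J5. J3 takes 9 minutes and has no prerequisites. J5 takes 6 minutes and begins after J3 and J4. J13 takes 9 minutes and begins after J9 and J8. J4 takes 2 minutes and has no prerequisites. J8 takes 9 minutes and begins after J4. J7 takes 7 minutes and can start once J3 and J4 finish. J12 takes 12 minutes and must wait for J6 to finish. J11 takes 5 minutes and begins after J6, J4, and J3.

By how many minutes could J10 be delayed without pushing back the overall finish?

8

Critical path: J3→J7→J9→J13 = 9+7+4+9 = 29, so the finish is 29 minutes.
J10 finishes as early as 21 and must finish by 29.
So J10 can slip 29 − 21 = 8 minutes.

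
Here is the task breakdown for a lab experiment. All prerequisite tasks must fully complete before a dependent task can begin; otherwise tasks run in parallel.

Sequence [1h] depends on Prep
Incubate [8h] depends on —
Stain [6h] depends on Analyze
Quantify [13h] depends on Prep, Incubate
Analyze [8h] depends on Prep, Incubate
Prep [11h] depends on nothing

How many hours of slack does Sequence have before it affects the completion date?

The longest chain is Prep→Analyze→Stain = 11+8+6 = 25; overall finish 25 hours.
The longest chain containing Sequence totals 12 hours.
Slack of Sequence = 24 − 11 = 13 hours.

13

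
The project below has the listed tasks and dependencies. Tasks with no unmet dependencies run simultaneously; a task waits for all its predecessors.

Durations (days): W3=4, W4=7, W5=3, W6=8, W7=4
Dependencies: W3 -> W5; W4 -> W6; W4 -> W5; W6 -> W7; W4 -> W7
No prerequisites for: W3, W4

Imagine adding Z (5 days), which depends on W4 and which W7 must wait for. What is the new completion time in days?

Originally the project takes 19 days.
With Z inserted, W7 now waits for max(W4, W6, Z).
New critical path: W4→W6→W7 = 7+8+4 = 19 ⇒ 19 days.

19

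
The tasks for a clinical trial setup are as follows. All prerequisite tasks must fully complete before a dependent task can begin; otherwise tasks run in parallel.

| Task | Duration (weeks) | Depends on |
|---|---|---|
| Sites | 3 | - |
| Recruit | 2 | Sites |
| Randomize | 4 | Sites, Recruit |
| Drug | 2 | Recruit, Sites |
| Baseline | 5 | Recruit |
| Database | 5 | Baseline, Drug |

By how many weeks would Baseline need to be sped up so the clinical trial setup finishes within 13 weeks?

2

Current finish: 15 weeks; target: 13.
Baseline is on every critical path, so each week cut from Baseline cuts the finish by one (this holds down to a finish of 12).
Need 15 − 13 = 2 weeks off Baseline → Baseline becomes 3 weeks, finish becomes 13.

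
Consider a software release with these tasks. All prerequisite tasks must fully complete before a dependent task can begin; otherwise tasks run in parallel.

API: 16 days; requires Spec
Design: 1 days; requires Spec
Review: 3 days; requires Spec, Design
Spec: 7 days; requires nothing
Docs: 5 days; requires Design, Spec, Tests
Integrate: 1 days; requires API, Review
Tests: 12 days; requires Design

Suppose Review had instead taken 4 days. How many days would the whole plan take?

25

Actual critical path: Spec→Design→Tests→Docs = 7+1+12+5 = 25 ⇒ 25 days.
Review has 13 days of float (longest path through it is 12).
That remains the longest chain; total 25 days.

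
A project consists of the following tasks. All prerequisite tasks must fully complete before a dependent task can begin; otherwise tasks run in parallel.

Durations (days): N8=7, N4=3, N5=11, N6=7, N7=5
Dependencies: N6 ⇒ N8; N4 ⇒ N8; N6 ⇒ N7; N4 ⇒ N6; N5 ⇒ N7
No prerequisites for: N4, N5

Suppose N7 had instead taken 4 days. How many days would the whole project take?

17

Actual critical path: N4→N6→N8 = 3+7+7 = 17 ⇒ 17 days.
N7 is off the critical path — its longest chain is 16 days, giving 1 of slack.
That remains the longest chain; total 17 days.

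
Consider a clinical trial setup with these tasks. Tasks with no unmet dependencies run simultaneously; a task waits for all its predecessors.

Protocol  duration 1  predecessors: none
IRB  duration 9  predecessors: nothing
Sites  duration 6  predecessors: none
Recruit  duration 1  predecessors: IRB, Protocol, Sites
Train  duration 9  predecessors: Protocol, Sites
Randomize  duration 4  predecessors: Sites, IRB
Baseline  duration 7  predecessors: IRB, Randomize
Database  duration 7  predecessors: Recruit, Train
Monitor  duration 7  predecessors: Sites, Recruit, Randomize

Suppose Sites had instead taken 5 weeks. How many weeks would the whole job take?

As given, the longest chain is Sites→Train→Database = 6+9+7 = 22, so the finish is 22 weeks.
Sites lies on that path, so at 5 weeks the path becomes 21 weeks.
That remains the longest chain; total 21 weeks.

21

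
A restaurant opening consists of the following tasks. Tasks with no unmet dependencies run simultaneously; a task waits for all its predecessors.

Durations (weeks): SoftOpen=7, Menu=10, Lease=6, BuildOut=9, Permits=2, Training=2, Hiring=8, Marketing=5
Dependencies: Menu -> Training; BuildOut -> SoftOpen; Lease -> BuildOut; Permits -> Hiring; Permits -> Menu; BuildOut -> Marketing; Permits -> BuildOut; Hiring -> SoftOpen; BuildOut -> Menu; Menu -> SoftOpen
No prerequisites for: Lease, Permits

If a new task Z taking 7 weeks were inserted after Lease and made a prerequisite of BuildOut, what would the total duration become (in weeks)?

Originally the job takes 32 weeks.
With Z inserted, BuildOut now waits for max(Lease, Permits, Z).
New critical path: Lease→Z→BuildOut→Menu→SoftOpen = 6+7+9+10+7 = 39 ⇒ 39 weeks.

39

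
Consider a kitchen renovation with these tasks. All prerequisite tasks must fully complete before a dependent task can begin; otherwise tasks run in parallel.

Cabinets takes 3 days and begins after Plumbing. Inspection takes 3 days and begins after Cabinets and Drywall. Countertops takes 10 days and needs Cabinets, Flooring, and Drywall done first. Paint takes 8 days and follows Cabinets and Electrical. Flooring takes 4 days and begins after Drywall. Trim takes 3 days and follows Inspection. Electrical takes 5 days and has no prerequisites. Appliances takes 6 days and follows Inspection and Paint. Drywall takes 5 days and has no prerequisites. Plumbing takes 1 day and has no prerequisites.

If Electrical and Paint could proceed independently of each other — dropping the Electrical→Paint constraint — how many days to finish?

Original critical path: Electrical→Paint→Appliances = 5+8+6 = 19 ⇒ 19 days.
Without Electrical→Paint, Paint's earliest start moves from 5 to 4.
New critical path: Drywall→Flooring→Countertops = 5+4+10 = 19 ⇒ 19 days.

19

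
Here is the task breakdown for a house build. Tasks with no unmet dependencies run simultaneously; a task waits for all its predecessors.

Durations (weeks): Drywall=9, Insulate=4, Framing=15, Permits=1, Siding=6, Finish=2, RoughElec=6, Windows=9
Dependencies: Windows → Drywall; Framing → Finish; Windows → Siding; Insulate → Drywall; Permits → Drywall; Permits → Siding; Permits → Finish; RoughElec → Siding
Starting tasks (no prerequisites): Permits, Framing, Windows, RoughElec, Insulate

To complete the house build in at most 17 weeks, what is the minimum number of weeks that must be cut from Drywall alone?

1

Current finish: 18 weeks; target: 17.
Drywall is on every critical path, so each week cut from Drywall cuts the finish by one (this holds down to a finish of 17).
Need 18 − 17 = 1 week off Drywall → Drywall becomes 8 weeks, finish becomes 17.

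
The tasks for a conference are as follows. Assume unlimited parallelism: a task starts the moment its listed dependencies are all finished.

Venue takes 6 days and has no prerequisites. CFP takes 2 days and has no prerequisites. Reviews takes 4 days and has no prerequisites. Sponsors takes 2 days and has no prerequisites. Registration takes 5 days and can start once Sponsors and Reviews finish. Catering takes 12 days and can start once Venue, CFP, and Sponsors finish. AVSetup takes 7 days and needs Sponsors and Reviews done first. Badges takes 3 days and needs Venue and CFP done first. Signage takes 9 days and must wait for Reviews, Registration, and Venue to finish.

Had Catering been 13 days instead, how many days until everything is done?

Actual critical path: Venue→Catering = 6+12 = 18 ⇒ 18 days.
Catering lies on that path, so at 13 days the path becomes 19 days.
That remains the longest chain; total 19 days.

19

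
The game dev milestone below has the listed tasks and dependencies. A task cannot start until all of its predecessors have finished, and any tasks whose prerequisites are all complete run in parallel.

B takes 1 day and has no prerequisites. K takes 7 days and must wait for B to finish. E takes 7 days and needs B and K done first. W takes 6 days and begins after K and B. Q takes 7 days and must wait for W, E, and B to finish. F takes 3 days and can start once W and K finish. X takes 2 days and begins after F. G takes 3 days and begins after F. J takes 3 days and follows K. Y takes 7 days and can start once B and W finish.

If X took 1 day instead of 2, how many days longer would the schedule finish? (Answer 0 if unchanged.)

0

Baseline: B→K→E→Q = 1+7+7+7 = 22 → 22 days.
X has 3 days of float (longest path through it is 19).
No other chain overtakes it, so the finish is 22 days.
Change in finish: 22 − 22 = +0 days.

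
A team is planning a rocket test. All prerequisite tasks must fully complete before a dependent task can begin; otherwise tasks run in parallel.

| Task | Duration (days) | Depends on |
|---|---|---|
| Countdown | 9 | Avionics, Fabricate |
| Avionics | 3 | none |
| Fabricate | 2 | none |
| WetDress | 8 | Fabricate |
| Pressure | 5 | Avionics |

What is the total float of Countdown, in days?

Avionics→Countdown = 3+9 = 12 sets the makespan at 12 days.
Countdown finishes as early as 12 and must finish by 12.
So Countdown can slip 12 − 12 = 0 days.

0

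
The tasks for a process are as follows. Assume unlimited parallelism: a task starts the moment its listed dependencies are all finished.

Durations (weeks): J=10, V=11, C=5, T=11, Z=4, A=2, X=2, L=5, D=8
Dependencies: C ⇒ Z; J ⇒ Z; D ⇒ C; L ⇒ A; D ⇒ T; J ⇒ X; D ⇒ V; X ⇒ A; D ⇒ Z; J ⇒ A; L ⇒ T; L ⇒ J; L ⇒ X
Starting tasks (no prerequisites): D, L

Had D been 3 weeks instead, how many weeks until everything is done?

Baseline: D→V = 8+11 = 19 → 19 weeks.
Since D is critical, the -5 change carries straight to that chain (now 14 weeks).
Now L→J→X→A = 5+10+2+2 = 19 is longest, so the finish becomes 19 weeks.

19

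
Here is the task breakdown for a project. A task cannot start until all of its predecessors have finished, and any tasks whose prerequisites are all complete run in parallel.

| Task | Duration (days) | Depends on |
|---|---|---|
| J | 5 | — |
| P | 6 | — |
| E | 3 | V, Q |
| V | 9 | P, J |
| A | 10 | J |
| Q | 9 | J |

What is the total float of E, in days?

0

P→V→E = 6+9+3 = 18 sets the makespan at 18 days.
Longest path through E: 18 days (earliest finish 18, latest finish 18).
So E can slip 18 − 18 = 0 days.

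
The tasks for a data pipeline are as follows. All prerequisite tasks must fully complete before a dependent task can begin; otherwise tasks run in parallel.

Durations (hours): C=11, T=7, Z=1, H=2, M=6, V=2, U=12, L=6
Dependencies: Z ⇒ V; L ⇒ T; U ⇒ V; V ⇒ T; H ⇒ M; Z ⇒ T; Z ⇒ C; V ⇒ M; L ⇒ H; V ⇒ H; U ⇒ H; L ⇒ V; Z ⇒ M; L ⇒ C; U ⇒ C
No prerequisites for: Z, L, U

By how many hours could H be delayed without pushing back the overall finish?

1

The longest chain is U→C = 12+11 = 23; overall finish 23 hours.
H finishes as early as 16 and must finish by 17.
Slack of H = 15 − 14 = 1 hour.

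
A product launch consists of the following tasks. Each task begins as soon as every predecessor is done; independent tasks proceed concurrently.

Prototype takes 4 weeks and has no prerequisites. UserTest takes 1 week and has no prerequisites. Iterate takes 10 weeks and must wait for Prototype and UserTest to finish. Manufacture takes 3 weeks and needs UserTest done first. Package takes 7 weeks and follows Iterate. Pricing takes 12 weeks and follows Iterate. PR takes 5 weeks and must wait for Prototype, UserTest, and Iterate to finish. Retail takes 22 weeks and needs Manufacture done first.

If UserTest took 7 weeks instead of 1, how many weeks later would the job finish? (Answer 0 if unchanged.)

6

Critical path before the change: UserTest→Manufacture→Retail = 1+3+22 = 26 giving 26 weeks.
UserTest is on the critical path; changing it to 7 makes that path 32 weeks.
No other chain overtakes it, so the finish is 32 weeks.
Change in finish: 32 − 26 = +6 weeks.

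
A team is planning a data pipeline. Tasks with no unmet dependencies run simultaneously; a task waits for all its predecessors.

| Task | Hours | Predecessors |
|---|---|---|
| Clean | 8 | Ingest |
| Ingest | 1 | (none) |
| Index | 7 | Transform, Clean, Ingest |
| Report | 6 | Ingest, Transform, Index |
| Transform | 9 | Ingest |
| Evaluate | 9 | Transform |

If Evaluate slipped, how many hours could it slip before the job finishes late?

4

The longest chain is Ingest→Transform→Index→Report = 1+9+7+6 = 23; overall finish 23 hours.
Longest path through Evaluate: 19 hours (earliest finish 19, latest finish 23).
Float = 23 − 19 = 4.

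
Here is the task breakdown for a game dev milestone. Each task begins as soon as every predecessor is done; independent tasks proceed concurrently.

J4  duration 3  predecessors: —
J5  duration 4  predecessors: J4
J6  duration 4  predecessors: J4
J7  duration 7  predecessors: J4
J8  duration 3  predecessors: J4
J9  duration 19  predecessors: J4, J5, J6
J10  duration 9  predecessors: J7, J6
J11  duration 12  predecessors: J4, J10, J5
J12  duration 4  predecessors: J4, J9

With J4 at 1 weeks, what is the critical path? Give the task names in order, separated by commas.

J4, J7, J10, J11

Actual critical path: J4→J7→J10→J11 = 3+7+9+12 = 31 ⇒ 31 weeks.
Since J4 is critical, the -2 change carries straight to that chain (now 29 weeks).
The critical path is still J4→J7→J10→J11; finish is now 29 weeks.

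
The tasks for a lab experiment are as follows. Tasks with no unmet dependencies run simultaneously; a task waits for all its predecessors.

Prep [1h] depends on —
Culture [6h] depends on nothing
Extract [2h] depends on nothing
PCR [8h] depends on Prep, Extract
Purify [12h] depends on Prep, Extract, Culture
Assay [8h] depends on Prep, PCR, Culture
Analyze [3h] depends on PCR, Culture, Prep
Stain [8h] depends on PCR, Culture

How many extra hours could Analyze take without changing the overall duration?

The longest chain is Culture→Purify = 6+12 = 18; overall finish 18 hours.
The longest chain containing Analyze totals 13 hours.
Slack of Analyze = 15 − 10 = 5 hours.

5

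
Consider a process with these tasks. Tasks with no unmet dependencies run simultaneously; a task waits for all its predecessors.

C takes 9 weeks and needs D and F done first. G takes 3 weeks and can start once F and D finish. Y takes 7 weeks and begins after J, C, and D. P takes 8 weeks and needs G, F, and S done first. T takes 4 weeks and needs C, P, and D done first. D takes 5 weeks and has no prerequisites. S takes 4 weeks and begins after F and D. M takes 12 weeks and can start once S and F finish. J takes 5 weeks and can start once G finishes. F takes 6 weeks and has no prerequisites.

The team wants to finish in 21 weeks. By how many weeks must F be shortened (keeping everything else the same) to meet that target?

1

Current finish: 22 weeks; target: 21.
F is on every critical path, so each week cut from F cuts the finish by one (this holds down to a finish of 21).
Need 22 − 21 = 1 week off F → F becomes 5 weeks, finish becomes 21.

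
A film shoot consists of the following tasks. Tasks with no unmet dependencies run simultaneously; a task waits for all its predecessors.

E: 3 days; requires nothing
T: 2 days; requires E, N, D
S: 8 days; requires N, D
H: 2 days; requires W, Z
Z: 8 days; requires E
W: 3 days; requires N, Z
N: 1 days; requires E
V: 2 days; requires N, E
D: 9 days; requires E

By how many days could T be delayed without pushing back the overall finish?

Critical path: E→D→S = 3+9+8 = 20, so the finish is 20 days.
Longest path through T: 14 days (earliest finish 14, latest finish 20).
So T can slip 20 − 14 = 6 days.

6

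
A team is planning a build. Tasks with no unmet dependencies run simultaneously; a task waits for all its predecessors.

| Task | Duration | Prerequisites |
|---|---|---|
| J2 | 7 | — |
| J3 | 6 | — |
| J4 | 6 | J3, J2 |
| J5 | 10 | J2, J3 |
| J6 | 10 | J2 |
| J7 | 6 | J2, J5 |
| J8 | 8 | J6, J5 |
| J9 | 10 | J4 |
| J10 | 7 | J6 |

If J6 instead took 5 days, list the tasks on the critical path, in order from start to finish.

J2, J5, J8

As given, the longest chain is J2→J6→J8 = 7+10+8 = 25, so the finish is 25 days.
J6 lies on that path, so at 5 days the path becomes 20 days.
New critical path: J2→J5→J8 = 7+10+8 = 25 ⇒ 25 days.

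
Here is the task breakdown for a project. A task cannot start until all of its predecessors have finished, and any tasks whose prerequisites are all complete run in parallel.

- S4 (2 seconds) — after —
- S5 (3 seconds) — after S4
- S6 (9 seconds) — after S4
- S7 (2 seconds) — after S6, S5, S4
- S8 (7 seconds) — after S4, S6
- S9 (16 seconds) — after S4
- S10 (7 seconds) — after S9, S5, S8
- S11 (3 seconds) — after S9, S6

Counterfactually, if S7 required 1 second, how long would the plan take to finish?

Critical path before the change: S4→S6→S8→S10 = 2+9+7+7 = 25 giving 25 seconds.
S7 has 12 seconds of float (longest path through it is 13).
No other chain overtakes it, so the finish is 25 seconds.

25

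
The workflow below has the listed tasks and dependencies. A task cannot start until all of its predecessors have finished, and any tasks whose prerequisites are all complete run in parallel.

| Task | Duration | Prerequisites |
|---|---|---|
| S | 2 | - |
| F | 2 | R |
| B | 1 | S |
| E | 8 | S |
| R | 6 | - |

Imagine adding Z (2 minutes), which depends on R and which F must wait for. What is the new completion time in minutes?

Originally the project takes 10 minutes.
With Z inserted, F now waits for max(R, Z).
New critical path: S→E = 2+8 = 10 ⇒ 10 minutes.

10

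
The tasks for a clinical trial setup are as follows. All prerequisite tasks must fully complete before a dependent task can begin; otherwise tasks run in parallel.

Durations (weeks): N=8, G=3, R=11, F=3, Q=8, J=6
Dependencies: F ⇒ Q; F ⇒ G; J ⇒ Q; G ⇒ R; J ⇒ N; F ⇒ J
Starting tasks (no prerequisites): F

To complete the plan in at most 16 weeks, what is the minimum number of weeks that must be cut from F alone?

Current finish: 17 weeks; target: 16.
F is on every critical path, so each week cut from F cuts the finish by one (this holds down to a finish of 15).
Need 17 − 16 = 1 week off F → F becomes 2 weeks, finish becomes 16.

1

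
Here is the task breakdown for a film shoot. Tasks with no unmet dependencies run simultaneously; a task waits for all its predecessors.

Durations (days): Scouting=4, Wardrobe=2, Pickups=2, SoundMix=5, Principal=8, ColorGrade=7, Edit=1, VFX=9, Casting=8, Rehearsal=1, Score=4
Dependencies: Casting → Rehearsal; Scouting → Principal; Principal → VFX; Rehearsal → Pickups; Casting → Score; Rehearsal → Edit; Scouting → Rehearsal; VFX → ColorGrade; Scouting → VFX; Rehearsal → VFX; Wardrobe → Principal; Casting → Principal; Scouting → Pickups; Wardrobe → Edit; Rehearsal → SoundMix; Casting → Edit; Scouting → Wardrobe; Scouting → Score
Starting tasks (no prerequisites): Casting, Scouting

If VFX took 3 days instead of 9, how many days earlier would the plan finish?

Baseline: Casting→Principal→VFX→ColorGrade = 8+8+9+7 = 32 → 32 days.
Since VFX is critical, the -6 change carries straight to that chain (now 26 days).
That remains the longest chain; total 26 days.
Change in finish: 26 − 32 = -6 days.

6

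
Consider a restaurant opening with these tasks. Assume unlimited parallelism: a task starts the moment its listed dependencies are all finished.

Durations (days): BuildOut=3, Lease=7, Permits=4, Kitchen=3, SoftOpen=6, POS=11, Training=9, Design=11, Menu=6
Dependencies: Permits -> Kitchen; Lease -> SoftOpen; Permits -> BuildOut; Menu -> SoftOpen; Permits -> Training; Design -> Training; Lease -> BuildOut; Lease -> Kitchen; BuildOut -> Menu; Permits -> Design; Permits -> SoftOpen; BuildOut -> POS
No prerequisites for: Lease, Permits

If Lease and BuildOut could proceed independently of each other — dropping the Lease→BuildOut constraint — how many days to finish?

Original critical path: Permits→Design→Training = 4+11+9 = 24 ⇒ 24 days.
Without Lease→BuildOut, BuildOut's earliest start moves from 7 to 4.
New critical path: Permits→Design→Training = 4+11+9 = 24 ⇒ 24 days.

24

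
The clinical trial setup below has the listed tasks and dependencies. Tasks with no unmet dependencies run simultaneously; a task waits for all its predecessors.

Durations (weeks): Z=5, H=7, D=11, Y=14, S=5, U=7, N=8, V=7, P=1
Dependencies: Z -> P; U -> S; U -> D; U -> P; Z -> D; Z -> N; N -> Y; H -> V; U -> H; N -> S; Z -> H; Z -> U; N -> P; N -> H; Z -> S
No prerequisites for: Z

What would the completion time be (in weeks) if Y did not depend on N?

Original critical path: Z→N→H→V = 5+8+7+7 = 27 ⇒ 27 weeks.
Without N→Y, Y's earliest start moves from 13 to 0.
New critical path: Z→N→H→V = 5+8+7+7 = 27 ⇒ 27 weeks.

27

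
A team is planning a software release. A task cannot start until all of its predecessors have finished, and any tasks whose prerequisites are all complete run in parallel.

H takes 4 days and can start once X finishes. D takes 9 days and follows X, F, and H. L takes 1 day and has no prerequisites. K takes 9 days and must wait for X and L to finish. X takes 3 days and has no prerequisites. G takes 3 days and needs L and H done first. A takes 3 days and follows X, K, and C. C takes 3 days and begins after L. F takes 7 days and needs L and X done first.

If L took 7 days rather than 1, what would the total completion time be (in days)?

23

Baseline: X→F→D = 3+7+9 = 19 → 19 days.
The longest path through L is only 17 days, so L has float 2.
New critical path: L→F→D = 7+7+9 = 23 ⇒ 23 days.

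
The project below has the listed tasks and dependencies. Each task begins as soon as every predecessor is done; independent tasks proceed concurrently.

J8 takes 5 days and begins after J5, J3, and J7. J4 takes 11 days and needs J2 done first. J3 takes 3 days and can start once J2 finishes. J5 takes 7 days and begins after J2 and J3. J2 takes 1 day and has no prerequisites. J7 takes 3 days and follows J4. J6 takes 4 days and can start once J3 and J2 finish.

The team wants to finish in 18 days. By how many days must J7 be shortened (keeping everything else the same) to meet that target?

2

Current finish: 20 days; target: 18.
J7 is on every critical path, so each day cut from J7 cuts the finish by one (this holds down to a finish of 18).
Need 20 − 18 = 2 days off J7 → J7 becomes 1 day, finish becomes 18.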